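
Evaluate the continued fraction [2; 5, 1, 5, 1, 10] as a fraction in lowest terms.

966/445

Using pₖ = aₖpₖ₋₁ + pₖ₋₂ and qₖ = aₖqₖ₋₁ + qₖ₋₂:
  k=0: a=2, p=2, q=1
  k=1: a=5, p=11, q=5
  k=2: a=1, p=13, q=6
  k=3: a=5, p=76, q=35
  k=4: a=1, p=89, q=41
  k=5: a=10, p=966, q=445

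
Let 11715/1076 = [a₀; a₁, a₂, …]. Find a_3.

1

11715 = 10·1076 + 955   →  a_0 = 10
1076 = 1·955 + 121   →  a_1 = 1
955 = 7·121 + 108   →  a_2 = 7
121 = 1·108 + 13   →  a_3 = 1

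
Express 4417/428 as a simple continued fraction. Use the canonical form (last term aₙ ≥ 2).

[10; 3, 8, 17]

4417 = 10·428 + 137
428 = 3·137 + 17
137 = 8·17 + 1
17 = 17·1 + 0  (stop)
So 4417/428 = [10; 3, 8, 17].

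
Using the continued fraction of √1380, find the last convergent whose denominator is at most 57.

√1380 = [37; 6, 1, 2, 1, 6, 74, …] (period length 6).
Convergents:
  p_0/q_0 = 37/1
  p_1/q_1 = 223/6
  p_2/q_2 = 260/7
  p_3/q_3 = 743/20
  p_4/q_4 = 1003/27
  p_5/q_5 = 6761/182
q_4 = 27 ≤ 57 < 182 = q_5, so the answer is 1003/27.

1003/27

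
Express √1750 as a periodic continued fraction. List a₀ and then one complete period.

a₀ = ⌊√1750⌋ = 41.
With m₀=0, d₀=1 and mₖ₊₁ = dₖaₖ − mₖ, dₖ₊₁ = (n − mₖ₊₁²)/dₖ, aₖ₊₁ = ⌊(a₀+mₖ₊₁)/dₖ₊₁⌋:
  k=1: m=41, d=69, a=1
  k=2: m=28, d=14, a=4
  k=3: m=28, d=69, a=1
  k=4: m=41, d=1, a=82
d=1 and a=2a₀=82 at k=4, so the next step gives (m, d) = (41, 69) again — its k=1 value — and the period has length 4.

[41; 1, 4, 1, 82]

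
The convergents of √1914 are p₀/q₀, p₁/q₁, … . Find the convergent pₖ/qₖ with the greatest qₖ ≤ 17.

√1914 = [43; 1, 2, 1, 86, …] (period length 4).
Convergents:
  p_0/q_0 = 43/1
  p_1/q_1 = 44/1
  p_2/q_2 = 131/3
  p_3/q_3 = 175/4
  p_4/q_4 = 15181/347
q_3 = 4 ≤ 17 < 347 = q_4, so the answer is 175/4.

175/4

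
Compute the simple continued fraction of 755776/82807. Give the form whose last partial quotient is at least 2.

[9; 7, 1, 7, 9, 2, 7, 9]

755776 = 9*82807 + 10513
82807 = 7*10513 + 9216
10513 = 1*9216 + 1297
9216 = 7*1297 + 137
1297 = 9*137 + 64
137 = 2*64 + 9
64 = 7*9 + 1
9 = 9*1 + 0  (stop)
So 755776/82807 = [9; 7, 1, 7, 9, 2, 7, 9].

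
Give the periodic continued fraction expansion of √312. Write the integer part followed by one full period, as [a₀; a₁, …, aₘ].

a₀ = ⌊√312⌋ = 17.
With m₀=0, d₀=1 and mₖ₊₁ = dₖaₖ − mₖ, dₖ₊₁ = (n − mₖ₊₁²)/dₖ, aₖ₊₁ = ⌊(a₀+mₖ₊₁)/dₖ₊₁⌋:
  k=1: m=17, d=23, a=1
  k=2: m=6, d=12, a=1
  k=3: m=6, d=23, a=1
  k=4: m=17, d=1, a=34
d=1 and a=2a₀=34 at k=4, so the next step gives (m, d) = (17, 23) again — its k=1 value — and the period has length 4.

[17; 1, 1, 1, 34]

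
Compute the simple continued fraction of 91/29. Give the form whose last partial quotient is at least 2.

91 = 3·29 + 4
29 = 7·4 + 1
4 = 4·1 + 0  (stop)
So 91/29 = [3; 7, 4].

[3; 7, 4]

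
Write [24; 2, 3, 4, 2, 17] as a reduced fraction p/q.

Fold from the inside: start with 17/1.
  2 + 1/17 = 35/17
  4 + 17/35 = 157/35
  3 + 35/157 = 506/157
  2 + 157/506 = 1169/506
  24 + 506/1169 = 28562/1169

28562/1169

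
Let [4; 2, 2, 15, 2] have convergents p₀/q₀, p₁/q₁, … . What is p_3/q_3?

Using pₖ = aₖpₖ₋₁ + pₖ₋₂, qₖ = aₖqₖ₋₁ + qₖ₋₂ (with p₋₁=1, p₋₂=0, q₋₁=0, q₋₂=1):
  k=0: a=4, p=4, q=1
  k=1: a=2, p=9, q=2
  k=2: a=2, p=22, q=5
  k=3: a=15, p=339, q=77

339/77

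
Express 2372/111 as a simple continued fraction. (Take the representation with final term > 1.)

2372 = 21*111 + 41
111 = 2*41 + 29
41 = 1*29 + 12
29 = 2*12 + 5
12 = 2*5 + 2
5 = 2*2 + 1
2 = 2*1 + 0  (stop)
So 2372/111 = [21; 2, 1, 2, 2, 2, 2].

[21; 2, 1, 2, 2, 2, 2]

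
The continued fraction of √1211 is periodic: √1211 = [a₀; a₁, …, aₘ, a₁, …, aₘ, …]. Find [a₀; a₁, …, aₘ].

[34; 1, 3, 1, 68]

a₀ = ⌊√1211⌋ = 34.
With m₀=0, d₀=1 and mₖ₊₁ = dₖaₖ − mₖ, dₖ₊₁ = (n − mₖ₊₁²)/dₖ, aₖ₊₁ = ⌊(a₀+mₖ₊₁)/dₖ₊₁⌋:
  k=1: m=34, d=55, a=1
  k=2: m=21, d=14, a=3
  k=3: m=21, d=55, a=1
  k=4: m=34, d=1, a=68
d=1 and a=2a₀=68 at k=4, so the next step gives (m, d) = (34, 55) again — its k=1 value — and the period has length 4.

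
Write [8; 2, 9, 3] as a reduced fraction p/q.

500/59

Using pₖ = aₖpₖ₋₁ + pₖ₋₂ and qₖ = aₖqₖ₋₁ + qₖ₋₂:
  k=0: a=8, p=8, q=1
  k=1: a=2, p=17, q=2
  k=2: a=9, p=161, q=19
  k=3: a=3, p=500, q=59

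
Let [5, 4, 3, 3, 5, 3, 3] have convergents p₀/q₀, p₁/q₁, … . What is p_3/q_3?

225/43

Using pₖ = aₖpₖ₋₁ + pₖ₋₂, qₖ = aₖqₖ₋₁ + qₖ₋₂ (with p₋₁=1, p₋₂=0, q₋₁=0, q₋₂=1):
  k=0: a=5, p=5, q=1
  k=1: a=4, p=21, q=4
  k=2: a=3, p=68, q=13
  k=3: a=3, p=225, q=43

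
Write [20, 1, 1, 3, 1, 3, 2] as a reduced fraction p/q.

Fold from the inside: start with 2/1.
  3 + 1/2 = 7/2
  1 + 2/7 = 9/7
  3 + 7/9 = 34/9
  1 + 9/34 = 43/34
  1 + 34/43 = 77/43
  20 + 43/77 = 1583/77

1583/77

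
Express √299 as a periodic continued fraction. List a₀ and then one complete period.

[17; 3, 2, 3, 34]

a₀ = ⌊√299⌋ = 17.
With m₀=0, d₀=1 and mₖ₊₁ = dₖaₖ − mₖ, dₖ₊₁ = (n − mₖ₊₁²)/dₖ, aₖ₊₁ = ⌊(a₀+mₖ₊₁)/dₖ₊₁⌋:
  k=1: m=17, d=10, a=3
  k=2: m=13, d=13, a=2
  k=3: m=13, d=10, a=3
  k=4: m=17, d=1, a=34
d=1 and a=2a₀=34 at k=4, so the next step gives (m, d) = (17, 10) again — its k=1 value — and the period has length 4.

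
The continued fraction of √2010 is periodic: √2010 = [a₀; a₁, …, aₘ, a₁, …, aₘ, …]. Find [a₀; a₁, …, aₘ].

[44; 1, 4, 1, 88]

a₀ = ⌊√2010⌋ = 44.
With m₀=0, d₀=1 and mₖ₊₁ = dₖaₖ − mₖ, dₖ₊₁ = (n − mₖ₊₁²)/dₖ, aₖ₊₁ = ⌊(a₀+mₖ₊₁)/dₖ₊₁⌋:
  k=1: m=44, d=74, a=1
  k=2: m=30, d=15, a=4
  k=3: m=30, d=74, a=1
  k=4: m=44, d=1, a=88
d=1 and a=2a₀=88 at k=4, so the next step gives (m, d) = (44, 74) again — its k=1 value — and the period has length 4.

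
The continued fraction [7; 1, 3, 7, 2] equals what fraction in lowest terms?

481/62

Using pₖ = aₖpₖ₋₁ + pₖ₋₂ and qₖ = aₖqₖ₋₁ + qₖ₋₂:
  k=0: a=7, p=7, q=1
  k=1: a=1, p=8, q=1
  k=2: a=3, p=31, q=4
  k=3: a=7, p=225, q=29
  k=4: a=2, p=481, q=62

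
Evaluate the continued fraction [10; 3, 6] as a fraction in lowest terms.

Fold from the inside: start with 6/1.
  3 + 1/6 = 19/6
  10 + 6/19 = 196/19

196/19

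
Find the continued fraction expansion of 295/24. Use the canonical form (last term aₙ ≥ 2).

295 = 12·24 + 7
24 = 3·7 + 3
7 = 2·3 + 1
3 = 3·1 + 0  (stop)
So 295/24 = [12; 3, 2, 3].

[12; 3, 2, 3]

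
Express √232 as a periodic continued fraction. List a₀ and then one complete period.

[15; 4, 3, 7, 3, 4, 30]

a₀ = ⌊√232⌋ = 15.
With m₀=0, d₀=1 and mₖ₊₁ = dₖaₖ − mₖ, dₖ₊₁ = (n − mₖ₊₁²)/dₖ, aₖ₊₁ = ⌊(a₀+mₖ₊₁)/dₖ₊₁⌋:
  k=1: m=15, d=7, a=4
  k=2: m=13, d=9, a=3
  k=3: m=14, d=4, a=7
  k=4: m=14, d=9, a=3
  k=5: m=13, d=7, a=4
  k=6: m=15, d=1, a=30
d=1 and a=2a₀=30 at k=6, so the next step gives (m, d) = (15, 7) again — its k=1 value — and the period has length 6.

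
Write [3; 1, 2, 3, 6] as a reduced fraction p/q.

Using pₖ = aₖpₖ₋₁ + pₖ₋₂ and qₖ = aₖqₖ₋₁ + qₖ₋₂:
  k=0: a=3, p=3, q=1
  k=1: a=1, p=4, q=1
  k=2: a=2, p=11, q=3
  k=3: a=3, p=37, q=10
  k=4: a=6, p=233, q=63

233/63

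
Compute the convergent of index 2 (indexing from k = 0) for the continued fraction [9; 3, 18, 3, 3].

Using pₖ = aₖpₖ₋₁ + pₖ₋₂, qₖ = aₖqₖ₋₁ + qₖ₋₂ (with p₋₁=1, p₋₂=0, q₋₁=0, q₋₂=1):
  k=0: a=9, p=9, q=1
  k=1: a=3, p=28, q=3
  k=2: a=18, p=513, q=55

513/55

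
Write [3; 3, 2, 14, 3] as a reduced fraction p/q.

1019/310

Fold from the inside: start with 3/1.
  14 + 1/3 = 43/3
  2 + 3/43 = 89/43
  3 + 43/89 = 310/89
  3 + 89/310 = 1019/310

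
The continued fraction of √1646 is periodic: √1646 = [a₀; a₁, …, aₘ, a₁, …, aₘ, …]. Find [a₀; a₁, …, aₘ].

a₀ = ⌊√1646⌋ = 40.
With m₀=0, d₀=1 and mₖ₊₁ = dₖaₖ − mₖ, dₖ₊₁ = (n − mₖ₊₁²)/dₖ, aₖ₊₁ = ⌊(a₀+mₖ₊₁)/dₖ₊₁⌋:
  k=1: m=40, d=46, a=1
  k=2: m=6, d=35, a=1
  k=3: m=29, d=23, a=3
  k=4: m=40, d=2, a=40
  k=5: m=40, d=23, a=3
  k=6: m=29, d=35, a=1
  k=7: m=6, d=46, a=1
  k=8: m=40, d=1, a=80
d=1 and a=2a₀=80 at k=8, so the next step gives (m, d) = (40, 46) again — its k=1 value — and the period has length 8.

[40; 1, 1, 3, 40, 3, 1, 1, 80]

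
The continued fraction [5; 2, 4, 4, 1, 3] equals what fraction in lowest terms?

975/179

Using pₖ = aₖpₖ₋₁ + pₖ₋₂ and qₖ = aₖqₖ₋₁ + qₖ₋₂:
  k=0: a=5, p=5, q=1
  k=1: a=2, p=11, q=2
  k=2: a=4, p=49, q=9
  k=3: a=4, p=207, q=38
  k=4: a=1, p=256, q=47
  k=5: a=3, p=975, q=179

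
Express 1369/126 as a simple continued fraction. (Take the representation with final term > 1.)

1369 = 10*126 + 109
126 = 1*109 + 17
109 = 6*17 + 7
17 = 2*7 + 3
7 = 2*3 + 1
3 = 3*1 + 0  (stop)
So 1369/126 = [10; 1, 6, 2, 2, 3].

[10; 1, 6, 2, 2, 3]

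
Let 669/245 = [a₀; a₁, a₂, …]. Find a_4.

669 = 2·245 + 179   →  a_0 = 2
245 = 1·179 + 66   →  a_1 = 1
179 = 2·66 + 47   →  a_2 = 2
66 = 1·47 + 19   →  a_3 = 1
47 = 2·19 + 9   →  a_4 = 2

2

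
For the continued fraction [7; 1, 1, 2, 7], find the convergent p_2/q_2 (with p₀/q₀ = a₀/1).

Using pₖ = aₖpₖ₋₁ + pₖ₋₂, qₖ = aₖqₖ₋₁ + qₖ₋₂ (with p₋₁=1, p₋₂=0, q₋₁=0, q₋₂=1):
  k=0: a=7, p=7, q=1
  k=1: a=1, p=8, q=1
  k=2: a=1, p=15, q=2

15/2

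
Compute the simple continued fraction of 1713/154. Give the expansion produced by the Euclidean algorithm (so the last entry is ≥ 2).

1713 = 11*154 + 19
154 = 8*19 + 2
19 = 9*2 + 1
2 = 2*1 + 0  (stop)
So 1713/154 = [11; 8, 9, 2].

[11; 8, 9, 2]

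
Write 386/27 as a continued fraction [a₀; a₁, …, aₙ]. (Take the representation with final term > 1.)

386 = 14*27 + 8
27 = 3*8 + 3
8 = 2*3 + 2
3 = 1*2 + 1
2 = 2*1 + 0  (stop)
So 386/27 = [14; 3, 2, 1, 2].

[14; 3, 2, 1, 2]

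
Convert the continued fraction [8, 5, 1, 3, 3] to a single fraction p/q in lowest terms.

613/75

Fold from the inside: start with 3/1.
  3 + 1/3 = 10/3
  1 + 3/10 = 13/10
  5 + 10/13 = 75/13
  8 + 13/75 = 613/75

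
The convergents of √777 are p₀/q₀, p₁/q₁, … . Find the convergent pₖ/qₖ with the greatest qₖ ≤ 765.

√777 = [27; 1, 6, 1, 54, …] (period length 4).
Convergents:
  p_0/q_0 = 27/1
  p_1/q_1 = 28/1
  p_2/q_2 = 195/7
  p_3/q_3 = 223/8
  p_4/q_4 = 12237/439
  p_5/q_5 = 12460/447
  p_6/q_6 = 86997/3121
q_5 = 447 ≤ 765 < 3121 = q_6, so the answer is 12460/447.

12460/447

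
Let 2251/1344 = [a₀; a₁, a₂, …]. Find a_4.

2251 = 1·1344 + 907   →  a_0 = 1
1344 = 1·907 + 437   →  a_1 = 1
907 = 2·437 + 33   →  a_2 = 2
437 = 13·33 + 8   →  a_3 = 13
33 = 4·8 + 1   →  a_4 = 4

4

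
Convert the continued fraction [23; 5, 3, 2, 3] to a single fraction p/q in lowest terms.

Using pₖ = aₖpₖ₋₁ + pₖ₋₂ and qₖ = aₖqₖ₋₁ + qₖ₋₂:
  k=0: a=23, p=23, q=1
  k=1: a=5, p=116, q=5
  k=2: a=3, p=371, q=16
  k=3: a=2, p=858, q=37
  k=4: a=3, p=2945, q=127

2945/127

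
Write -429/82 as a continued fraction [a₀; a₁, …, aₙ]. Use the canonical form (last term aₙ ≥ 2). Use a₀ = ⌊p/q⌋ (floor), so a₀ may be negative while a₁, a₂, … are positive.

-429 = -6×82 + 63
82 = 1×63 + 19
63 = 3×19 + 6
19 = 3×6 + 1
6 = 6×1 + 0  (stop)
So -429/82 = [-6; 1, 3, 3, 6].

[-6; 1, 3, 3, 6]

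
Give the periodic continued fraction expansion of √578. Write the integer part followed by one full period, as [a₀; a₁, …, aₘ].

a₀ = ⌊√578⌋ = 24.
With m₀=0, d₀=1 and mₖ₊₁ = dₖaₖ − mₖ, dₖ₊₁ = (n − mₖ₊₁²)/dₖ, aₖ₊₁ = ⌊(a₀+mₖ₊₁)/dₖ₊₁⌋:
  k=1: m=24, d=2, a=24
  k=2: m=24, d=1, a=48
d=1 and a=2a₀=48 at k=2, so the next step gives (m, d) = (24, 2) again — its k=1 value — and the period has length 2.

[24; 24, 48]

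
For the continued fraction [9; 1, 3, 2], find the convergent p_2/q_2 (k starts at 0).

39/4

Using pₖ = aₖpₖ₋₁ + pₖ₋₂, qₖ = aₖqₖ₋₁ + qₖ₋₂ (with p₋₁=1, p₋₂=0, q₋₁=0, q₋₂=1):
  k=0: a=9, p=9, q=1
  k=1: a=1, p=10, q=1
  k=2: a=3, p=39, q=4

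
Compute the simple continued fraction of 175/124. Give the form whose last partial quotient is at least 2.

175 = 1×124 + 51
124 = 2×51 + 22
51 = 2×22 + 7
22 = 3×7 + 1
7 = 7×1 + 0  (stop)
So 175/124 = [1; 2, 2, 3, 7].

[1; 2, 2, 3, 7]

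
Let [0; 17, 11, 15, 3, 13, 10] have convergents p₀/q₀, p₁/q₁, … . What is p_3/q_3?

Using pₖ = aₖpₖ₋₁ + pₖ₋₂, qₖ = aₖqₖ₋₁ + qₖ₋₂ (with p₋₁=1, p₋₂=0, q₋₁=0, q₋₂=1):
  k=0: a=0, p=0, q=1
  k=1: a=17, p=1, q=17
  k=2: a=11, p=11, q=188
  k=3: a=15, p=166, q=2837

166/2837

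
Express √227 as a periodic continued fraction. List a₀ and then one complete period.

a₀ = ⌊√227⌋ = 15.
With m₀=0, d₀=1 and mₖ₊₁ = dₖaₖ − mₖ, dₖ₊₁ = (n − mₖ₊₁²)/dₖ, aₖ₊₁ = ⌊(a₀+mₖ₊₁)/dₖ₊₁⌋:
  k=1: m=15, d=2, a=15
  k=2: m=15, d=1, a=30
d=1 and a=2a₀=30 at k=2, so the next step gives (m, d) = (15, 2) again — its k=1 value — and the period has length 2.

[15; 15, 30]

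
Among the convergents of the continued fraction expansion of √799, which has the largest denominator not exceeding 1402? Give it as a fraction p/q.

23857/844

√799 = [28; 3, 1, 3, 56, …] (period length 4).
Convergents:
  p_0/q_0 = 28/1
  p_1/q_1 = 85/3
  p_2/q_2 = 113/4
  p_3/q_3 = 424/15
  p_4/q_4 = 23857/844
  p_5/q_5 = 71995/2547
q_4 = 844 ≤ 1402 < 2547 = q_5, so the answer is 23857/844.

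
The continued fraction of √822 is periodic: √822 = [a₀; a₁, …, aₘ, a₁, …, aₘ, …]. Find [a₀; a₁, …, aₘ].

[28; 1, 2, 28, 2, 1, 56]

a₀ = ⌊√822⌋ = 28.
With m₀=0, d₀=1 and mₖ₊₁ = dₖaₖ − mₖ, dₖ₊₁ = (n − mₖ₊₁²)/dₖ, aₖ₊₁ = ⌊(a₀+mₖ₊₁)/dₖ₊₁⌋:
  k=1: m=28, d=38, a=1
  k=2: m=10, d=19, a=2
  k=3: m=28, d=2, a=28
  k=4: m=28, d=19, a=2
  k=5: m=10, d=38, a=1
  k=6: m=28, d=1, a=56
d=1 and a=2a₀=56 at k=6, so the next step gives (m, d) = (28, 38) again — its k=1 value — and the period has length 6.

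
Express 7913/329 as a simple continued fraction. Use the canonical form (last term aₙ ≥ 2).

[24; 19, 2, 1, 5]

7913 = 24·329 + 17
329 = 19·17 + 6
17 = 2·6 + 5
6 = 1·5 + 1
5 = 5·1 + 0  (stop)
So 7913/329 = [24; 19, 2, 1, 5].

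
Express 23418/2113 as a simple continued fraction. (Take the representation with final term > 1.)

23418 = 11×2113 + 175
2113 = 12×175 + 13
175 = 13×13 + 6
13 = 2×6 + 1
6 = 6×1 + 0  (stop)
So 23418/2113 = [11; 12, 13, 2, 6].

[11; 12, 13, 2, 6]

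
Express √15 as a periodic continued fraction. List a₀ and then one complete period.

a₀ = ⌊√15⌋ = 3.
With m₀=0, d₀=1 and mₖ₊₁ = dₖaₖ − mₖ, dₖ₊₁ = (n − mₖ₊₁²)/dₖ, aₖ₊₁ = ⌊(a₀+mₖ₊₁)/dₖ₊₁⌋:
  k=1: m=3, d=6, a=1
  k=2: m=3, d=1, a=6
d=1 and a=2a₀=6 at k=2, so the next step gives (m, d) = (3, 6) again — its k=1 value — and the period has length 2.

[3; 1, 6]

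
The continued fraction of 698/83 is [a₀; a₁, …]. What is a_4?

1

698 = 8·83 + 34   →  a_0 = 8
83 = 2·34 + 15   →  a_1 = 2
34 = 2·15 + 4   →  a_2 = 2
15 = 3·4 + 3   →  a_3 = 3
4 = 1·3 + 1   →  a_4 = 1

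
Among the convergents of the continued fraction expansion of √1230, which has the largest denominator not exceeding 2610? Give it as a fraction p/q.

34405/981

√1230 = [35; 14, 70, …] (period length 2).
Convergents:
  p_0/q_0 = 35/1
  p_1/q_1 = 491/14
  p_2/q_2 = 34405/981
  p_3/q_3 = 482161/13748
q_2 = 981 ≤ 2610 < 13748 = q_3, so the answer is 34405/981.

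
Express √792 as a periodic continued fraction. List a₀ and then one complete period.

a₀ = ⌊√792⌋ = 28.

[28; 7, 56]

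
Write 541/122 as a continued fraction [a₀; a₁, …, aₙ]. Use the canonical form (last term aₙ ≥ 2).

[4; 2, 3, 3, 5]

541 = 4*122 + 53
122 = 2*53 + 16
53 = 3*16 + 5
16 = 3*5 + 1
5 = 5*1 + 0  (stop)
So 541/122 = [4; 2, 3, 3, 5].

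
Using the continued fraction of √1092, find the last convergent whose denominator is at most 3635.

48015/1453

√1092 = [33; 22, 66, …] (period length 2).
Convergents:
  p_0/q_0 = 33/1
  p_1/q_1 = 727/22
  p_2/q_2 = 48015/1453
  p_3/q_3 = 1057057/31988
q_2 = 1453 ≤ 3635 < 31988 = q_3, so the answer is 48015/1453.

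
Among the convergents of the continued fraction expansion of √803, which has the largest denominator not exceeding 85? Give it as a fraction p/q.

√803 = [28; 2, 1, 27, 1, 2, 56, …] (period length 6).
Convergents:
  p_0/q_0 = 28/1
  p_1/q_1 = 57/2
  p_2/q_2 = 85/3
  p_3/q_3 = 2352/83
  p_4/q_4 = 2437/86
q_3 = 83 ≤ 85 < 86 = q_4, so the answer is 2352/83.

2352/83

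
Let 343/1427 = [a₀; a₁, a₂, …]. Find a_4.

4

343 = 0·1427 + 343   →  a_0 = 0
1427 = 4·343 + 55   →  a_1 = 4
343 = 6·55 + 13   →  a_2 = 6
55 = 4·13 + 3   →  a_3 = 4
13 = 4·3 + 1   →  a_4 = 4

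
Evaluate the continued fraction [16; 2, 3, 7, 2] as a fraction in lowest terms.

1791/109

Using pₖ = aₖpₖ₋₁ + pₖ₋₂ and qₖ = aₖqₖ₋₁ + qₖ₋₂:
  k=0: a=16, p=16, q=1
  k=1: a=2, p=33, q=2
  k=2: a=3, p=115, q=7
  k=3: a=7, p=838, q=51
  k=4: a=2, p=1791, q=109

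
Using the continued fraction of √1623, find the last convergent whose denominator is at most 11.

√1623 = [40; 3, 2, 26, 2, 3, 80, …] (period length 6).
Convergents:
  p_0/q_0 = 40/1
  p_1/q_1 = 121/3
  p_2/q_2 = 282/7
  p_3/q_3 = 7453/185
q_2 = 7 ≤ 11 < 185 = q_3, so the answer is 282/7.

282/7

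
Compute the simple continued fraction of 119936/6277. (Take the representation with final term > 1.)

119936 = 19×6277 + 673
6277 = 9×673 + 220
673 = 3×220 + 13
220 = 16×13 + 12
13 = 1×12 + 1
12 = 12×1 + 0  (stop)
So 119936/6277 = [19; 9, 3, 16, 1, 12].

[19; 9, 3, 16, 1, 12]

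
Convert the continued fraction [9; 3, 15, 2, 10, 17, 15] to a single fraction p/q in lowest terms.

2391274/256401

Using pₖ = aₖpₖ₋₁ + pₖ₋₂ and qₖ = aₖqₖ₋₁ + qₖ₋₂:
  k=0: a=9, p=9, q=1
  k=1: a=3, p=28, q=3
  k=2: a=15, p=429, q=46
  k=3: a=2, p=886, q=95
  k=4: a=10, p=9289, q=996
  k=5: a=17, p=158799, q=17027
  k=6: a=15, p=2391274, q=256401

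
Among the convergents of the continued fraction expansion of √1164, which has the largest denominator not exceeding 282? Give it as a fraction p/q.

√1164 = [34; 8, 1, 1, 16, 1, 1, 8, 68, …] (period length 8).
Convergents:
  p_0/q_0 = 34/1
  p_1/q_1 = 273/8
  p_2/q_2 = 307/9
  p_3/q_3 = 580/17
  p_4/q_4 = 9587/281
  p_5/q_5 = 10167/298
q_4 = 281 ≤ 282 < 298 = q_5, so the answer is 9587/281.

9587/281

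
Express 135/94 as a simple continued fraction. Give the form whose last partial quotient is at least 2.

[1; 2, 3, 2, 2, 2]

135 = 1×94 + 41
94 = 2×41 + 12
41 = 3×12 + 5
12 = 2×5 + 2
5 = 2×2 + 1
2 = 2×1 + 0  (stop)
So 135/94 = [1; 2, 3, 2, 2, 2].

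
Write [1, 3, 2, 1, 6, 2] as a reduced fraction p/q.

187/144

Fold from the inside: start with 2/1.
  6 + 1/2 = 13/2
  1 + 2/13 = 15/13
  2 + 13/15 = 43/15
  3 + 15/43 = 144/43
  1 + 43/144 = 187/144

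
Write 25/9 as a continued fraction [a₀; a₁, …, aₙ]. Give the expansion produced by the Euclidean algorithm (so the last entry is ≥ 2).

25 = 2×9 + 7
9 = 1×7 + 2
7 = 3×2 + 1
2 = 2×1 + 0  (stop)
So 25/9 = [2; 1, 3, 2].

[2; 1, 3, 2]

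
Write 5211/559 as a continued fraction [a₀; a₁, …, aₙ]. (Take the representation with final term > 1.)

5211 = 9*559 + 180
559 = 3*180 + 19
180 = 9*19 + 9
19 = 2*9 + 1
9 = 9*1 + 0  (stop)
So 5211/559 = [9; 3, 9, 2, 9].

[9; 3, 9, 2, 9]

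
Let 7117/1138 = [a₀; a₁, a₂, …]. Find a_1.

7117 = 6·1138 + 289   →  a_0 = 6
1138 = 3·289 + 271   →  a_1 = 3

3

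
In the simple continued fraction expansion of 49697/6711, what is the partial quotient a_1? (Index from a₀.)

49697 = 7·6711 + 2720   →  a_0 = 7
6711 = 2·2720 + 1271   →  a_1 = 2

2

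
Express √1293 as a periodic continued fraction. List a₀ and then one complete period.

[35; 1, 22, 1, 70]

a₀ = ⌊√1293⌋ = 35.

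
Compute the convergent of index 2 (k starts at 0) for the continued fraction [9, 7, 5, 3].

Using pₖ = aₖpₖ₋₁ + pₖ₋₂, qₖ = aₖqₖ₋₁ + qₖ₋₂ (with p₋₁=1, p₋₂=0, q₋₁=0, q₋₂=1):
  k=0: a=9, p=9, q=1
  k=1: a=7, p=64, q=7
  k=2: a=5, p=329, q=36

329/36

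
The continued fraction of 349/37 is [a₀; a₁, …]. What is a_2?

3

349 = 9·37 + 16   →  a_0 = 9
37 = 2·16 + 5   →  a_1 = 2
16 = 3·5 + 1   →  a_2 = 3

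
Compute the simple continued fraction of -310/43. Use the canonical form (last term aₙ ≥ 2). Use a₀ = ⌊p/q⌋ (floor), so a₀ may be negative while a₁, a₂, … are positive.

[-8; 1, 3, 1, 3, 2]

-310 = -8×43 + 34
43 = 1×34 + 9
34 = 3×9 + 7
9 = 1×7 + 2
7 = 3×2 + 1
2 = 2×1 + 0  (stop)
So -310/43 = [-8; 1, 3, 1, 3, 2].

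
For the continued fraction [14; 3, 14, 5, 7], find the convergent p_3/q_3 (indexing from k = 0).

3123/218

Using pₖ = aₖpₖ₋₁ + pₖ₋₂, qₖ = aₖqₖ₋₁ + qₖ₋₂ (with p₋₁=1, p₋₂=0, q₋₁=0, q₋₂=1):
  k=0: a=14, p=14, q=1
  k=1: a=3, p=43, q=3
  k=2: a=14, p=616, q=43
  k=3: a=5, p=3123, q=218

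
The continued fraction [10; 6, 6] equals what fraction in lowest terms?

Using pₖ = aₖpₖ₋₁ + pₖ₋₂ and qₖ = aₖqₖ₋₁ + qₖ₋₂:
  k=0: a=10, p=10, q=1
  k=1: a=6, p=61, q=6
  k=2: a=6, p=376, q=37

376/37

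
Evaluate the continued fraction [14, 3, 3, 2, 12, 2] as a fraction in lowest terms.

8511/595

Fold from the inside: start with 2/1.
  12 + 1/2 = 25/2
  2 + 2/25 = 52/25
  3 + 25/52 = 181/52
  3 + 52/181 = 595/181
  14 + 181/595 = 8511/595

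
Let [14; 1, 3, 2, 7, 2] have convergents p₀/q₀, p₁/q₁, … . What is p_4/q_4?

Using pₖ = aₖpₖ₋₁ + pₖ₋₂, qₖ = aₖqₖ₋₁ + qₖ₋₂ (with p₋₁=1, p₋₂=0, q₋₁=0, q₋₂=1):
  k=0: a=14, p=14, q=1
  k=1: a=1, p=15, q=1
  k=2: a=3, p=59, q=4
  k=3: a=2, p=133, q=9
  k=4: a=7, p=990, q=67

990/67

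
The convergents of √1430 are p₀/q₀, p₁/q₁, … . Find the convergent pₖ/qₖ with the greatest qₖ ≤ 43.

√1430 = [37; 1, 4, 2, 2, 2, 4, 1, 74, …] (period length 8).
Convergents:
  p_0/q_0 = 37/1
  p_1/q_1 = 38/1
  p_2/q_2 = 189/5
  p_3/q_3 = 416/11
  p_4/q_4 = 1021/27
  p_5/q_5 = 2458/65
q_4 = 27 ≤ 43 < 65 = q_5, so the answer is 1021/27.

1021/27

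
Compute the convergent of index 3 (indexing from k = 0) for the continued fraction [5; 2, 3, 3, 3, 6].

Using pₖ = aₖpₖ₋₁ + pₖ₋₂, qₖ = aₖqₖ₋₁ + qₖ₋₂ (with p₋₁=1, p₋₂=0, q₋₁=0, q₋₂=1):
  k=0: a=5, p=5, q=1
  k=1: a=2, p=11, q=2
  k=2: a=3, p=38, q=7
  k=3: a=3, p=125, q=23

125/23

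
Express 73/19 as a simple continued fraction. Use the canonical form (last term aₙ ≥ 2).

[3; 1, 5, 3]

73 = 3×19 + 16
19 = 1×16 + 3
16 = 5×3 + 1
3 = 3×1 + 0  (stop)
So 73/19 = [3; 1, 5, 3].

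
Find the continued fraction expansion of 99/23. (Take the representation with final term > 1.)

99 = 4·23 + 7
23 = 3·7 + 2
7 = 3·2 + 1
2 = 2·1 + 0  (stop)
So 99/23 = [4; 3, 3, 2].

[4; 3, 3, 2]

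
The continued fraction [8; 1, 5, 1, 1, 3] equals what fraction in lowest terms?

407/46

Using pₖ = aₖpₖ₋₁ + pₖ₋₂ and qₖ = aₖqₖ₋₁ + qₖ₋₂:
  k=0: a=8, p=8, q=1
  k=1: a=1, p=9, q=1
  k=2: a=5, p=53, q=6
  k=3: a=1, p=62, q=7
  k=4: a=1, p=115, q=13
  k=5: a=3, p=407, q=46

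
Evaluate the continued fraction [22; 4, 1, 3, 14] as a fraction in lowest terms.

6019/271

Using pₖ = aₖpₖ₋₁ + pₖ₋₂ and qₖ = aₖqₖ₋₁ + qₖ₋₂:
  k=0: a=22, p=22, q=1
  k=1: a=4, p=89, q=4
  k=2: a=1, p=111, q=5
  k=3: a=3, p=422, q=19
  k=4: a=14, p=6019, q=271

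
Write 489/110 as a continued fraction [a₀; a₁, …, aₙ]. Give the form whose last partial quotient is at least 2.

489 = 4×110 + 49
110 = 2×49 + 12
49 = 4×12 + 1
12 = 12×1 + 0  (stop)
So 489/110 = [4; 2, 4, 12].

[4; 2, 4, 12]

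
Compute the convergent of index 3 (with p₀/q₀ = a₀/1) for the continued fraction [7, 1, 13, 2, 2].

230/29

Using pₖ = aₖpₖ₋₁ + pₖ₋₂, qₖ = aₖqₖ₋₁ + qₖ₋₂ (with p₋₁=1, p₋₂=0, q₋₁=0, q₋₂=1):
  k=0: a=7, p=7, q=1
  k=1: a=1, p=8, q=1
  k=2: a=13, p=111, q=14
  k=3: a=2, p=230, q=29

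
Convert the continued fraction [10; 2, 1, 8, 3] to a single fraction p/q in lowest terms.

838/81

Fold from the inside: start with 3/1.
  8 + 1/3 = 25/3
  1 + 3/25 = 28/25
  2 + 25/28 = 81/28
  10 + 28/81 = 838/81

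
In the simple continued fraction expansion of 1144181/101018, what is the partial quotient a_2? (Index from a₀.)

15

1144181 = 11·101018 + 32983   →  a_0 = 11
101018 = 3·32983 + 2069   →  a_1 = 3
32983 = 15·2069 + 1948   →  a_2 = 15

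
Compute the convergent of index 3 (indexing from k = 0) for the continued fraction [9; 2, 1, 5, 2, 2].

159/17

Using pₖ = aₖpₖ₋₁ + pₖ₋₂, qₖ = aₖqₖ₋₁ + qₖ₋₂ (with p₋₁=1, p₋₂=0, q₋₁=0, q₋₂=1):
  k=0: a=9, p=9, q=1
  k=1: a=2, p=19, q=2
  k=2: a=1, p=28, q=3
  k=3: a=5, p=159, q=17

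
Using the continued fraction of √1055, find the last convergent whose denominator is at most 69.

1689/52

√1055 = [32; 2, 12, 2, 64, …] (period length 4).
Convergents:
  p_0/q_0 = 32/1
  p_1/q_1 = 65/2
  p_2/q_2 = 812/25
  p_3/q_3 = 1689/52
  p_4/q_4 = 108908/3353
q_3 = 52 ≤ 69 < 3353 = q_4, so the answer is 1689/52.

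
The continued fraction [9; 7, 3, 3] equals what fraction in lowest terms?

Fold from the inside: start with 3/1.
  3 + 1/3 = 10/3
  7 + 3/10 = 73/10
  9 + 10/73 = 667/73

667/73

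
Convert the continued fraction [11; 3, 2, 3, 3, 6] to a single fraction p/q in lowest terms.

Fold from the inside: start with 6/1.
  3 + 1/6 = 19/6
  3 + 6/19 = 63/19
  2 + 19/63 = 145/63
  3 + 63/145 = 498/145
  11 + 145/498 = 5623/498

5623/498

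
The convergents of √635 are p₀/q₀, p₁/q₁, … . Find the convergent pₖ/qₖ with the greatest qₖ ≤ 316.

√635 = [25; 5, 50, …] (period length 2).
Convergents:
  p_0/q_0 = 25/1
  p_1/q_1 = 126/5
  p_2/q_2 = 6325/251
  p_3/q_3 = 31751/1260
q_2 = 251 ≤ 316 < 1260 = q_3, so the answer is 6325/251.

6325/251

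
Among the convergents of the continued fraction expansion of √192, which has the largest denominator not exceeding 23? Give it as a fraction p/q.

√192 = [13; 1, 5, 1, 26, …] (period length 4).
Convergents:
  p_0/q_0 = 13/1
  p_1/q_1 = 14/1
  p_2/q_2 = 83/6
  p_3/q_3 = 97/7
  p_4/q_4 = 2605/188
q_3 = 7 ≤ 23 < 188 = q_4, so the answer is 97/7.

97/7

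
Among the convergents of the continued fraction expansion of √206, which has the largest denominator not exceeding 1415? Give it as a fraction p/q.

17539/1222

√206 = [14; 2, 1, 5, 14, 5, 1, 2, 28, …] (period length 8).
Convergents:
  p_0/q_0 = 14/1
  p_1/q_1 = 29/2
  p_2/q_2 = 43/3
  p_3/q_3 = 244/17
  p_4/q_4 = 3459/241
  p_5/q_5 = 17539/1222
  p_6/q_6 = 20998/1463
q_5 = 1222 ≤ 1415 < 1463 = q_6, so the answer is 17539/1222.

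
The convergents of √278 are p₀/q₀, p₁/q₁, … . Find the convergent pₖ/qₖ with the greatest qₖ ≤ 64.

817/49

√278 = [16; 1, 2, 16, 2, 1, 32, …] (period length 6).
Convergents:
  p_0/q_0 = 16/1
  p_1/q_1 = 17/1
  p_2/q_2 = 50/3
  p_3/q_3 = 817/49
  p_4/q_4 = 1684/101
q_3 = 49 ≤ 64 < 101 = q_4, so the answer is 817/49.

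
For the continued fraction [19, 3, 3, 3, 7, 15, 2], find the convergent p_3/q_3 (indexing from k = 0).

637/33

Using pₖ = aₖpₖ₋₁ + pₖ₋₂, qₖ = aₖqₖ₋₁ + qₖ₋₂ (with p₋₁=1, p₋₂=0, q₋₁=0, q₋₂=1):
  k=0: a=19, p=19, q=1
  k=1: a=3, p=58, q=3
  k=2: a=3, p=193, q=10
  k=3: a=3, p=637, q=33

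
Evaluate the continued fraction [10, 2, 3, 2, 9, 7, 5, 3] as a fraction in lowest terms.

183912/17621

Using pₖ = aₖpₖ₋₁ + pₖ₋₂ and qₖ = aₖqₖ₋₁ + qₖ₋₂:
  k=0: a=10, p=10, q=1
  k=1: a=2, p=21, q=2
  k=2: a=3, p=73, q=7
  k=3: a=2, p=167, q=16
  k=4: a=9, p=1576, q=151
  k=5: a=7, p=11199, q=1073
  k=6: a=5, p=57571, q=5516
  k=7: a=3, p=183912, q=17621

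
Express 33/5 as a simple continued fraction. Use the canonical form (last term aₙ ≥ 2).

33 = 6·5 + 3
5 = 1·3 + 2
3 = 1·2 + 1
2 = 2·1 + 0  (stop)
So 33/5 = [6; 1, 1, 2].

[6; 1, 1, 2]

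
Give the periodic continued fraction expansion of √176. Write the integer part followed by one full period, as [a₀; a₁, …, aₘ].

[13; 3, 1, 3, 26]

a₀ = ⌊√176⌋ = 13.
With m₀=0, d₀=1 and mₖ₊₁ = dₖaₖ − mₖ, dₖ₊₁ = (n − mₖ₊₁²)/dₖ, aₖ₊₁ = ⌊(a₀+mₖ₊₁)/dₖ₊₁⌋:
  k=1: m=13, d=7, a=3
  k=2: m=8, d=16, a=1
  k=3: m=8, d=7, a=3
  k=4: m=13, d=1, a=26
d=1 and a=2a₀=26 at k=4, so the next step gives (m, d) = (13, 7) again — its k=1 value — and the period has length 4.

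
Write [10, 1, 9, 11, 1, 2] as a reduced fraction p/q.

3848/353

Fold from the inside: start with 2/1.
  1 + 1/2 = 3/2
  11 + 2/3 = 35/3
  9 + 3/35 = 318/35
  1 + 35/318 = 353/318
  10 + 318/353 = 3848/353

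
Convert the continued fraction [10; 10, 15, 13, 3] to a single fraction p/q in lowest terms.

Fold from the inside: start with 3/1.
  13 + 1/3 = 40/3
  15 + 3/40 = 603/40
  10 + 40/603 = 6070/603
  10 + 603/6070 = 61303/6070

61303/6070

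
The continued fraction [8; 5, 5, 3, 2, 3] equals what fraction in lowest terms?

5399/659

Using pₖ = aₖpₖ₋₁ + pₖ₋₂ and qₖ = aₖqₖ₋₁ + qₖ₋₂:
  k=0: a=8, p=8, q=1
  k=1: a=5, p=41, q=5
  k=2: a=5, p=213, q=26
  k=3: a=3, p=680, q=83
  k=4: a=2, p=1573, q=192
  k=5: a=3, p=5399, q=659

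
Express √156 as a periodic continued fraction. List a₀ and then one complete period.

a₀ = ⌊√156⌋ = 12.
With m₀=0, d₀=1 and mₖ₊₁ = dₖaₖ − mₖ, dₖ₊₁ = (n − mₖ₊₁²)/dₖ, aₖ₊₁ = ⌊(a₀+mₖ₊₁)/dₖ₊₁⌋:
  k=1: m=12, d=12, a=2
  k=2: m=12, d=1, a=24
d=1 and a=2a₀=24 at k=2, so the next step gives (m, d) = (12, 12) again — its k=1 value — and the period has length 2.

[12; 2, 24]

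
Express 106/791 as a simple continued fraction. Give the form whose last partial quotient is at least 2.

106 = 0·791 + 106
791 = 7·106 + 49
106 = 2·49 + 8
49 = 6·8 + 1
8 = 8·1 + 0  (stop)
So 106/791 = [0; 7, 2, 6, 8].

[0; 7, 2, 6, 8]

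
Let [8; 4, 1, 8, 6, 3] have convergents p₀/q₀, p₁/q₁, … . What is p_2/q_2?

41/5

Using pₖ = aₖpₖ₋₁ + pₖ₋₂, qₖ = aₖqₖ₋₁ + qₖ₋₂ (with p₋₁=1, p₋₂=0, q₋₁=0, q₋₂=1):
  k=0: a=8, p=8, q=1
  k=1: a=4, p=33, q=4
  k=2: a=1, p=41, q=5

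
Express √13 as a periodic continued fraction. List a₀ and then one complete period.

[3; 1, 1, 1, 1, 6]

a₀ = ⌊√13⌋ = 3.
With m₀=0, d₀=1 and mₖ₊₁ = dₖaₖ − mₖ, dₖ₊₁ = (n − mₖ₊₁²)/dₖ, aₖ₊₁ = ⌊(a₀+mₖ₊₁)/dₖ₊₁⌋:
  k=1: m=3, d=4, a=1
  k=2: m=1, d=3, a=1
  k=3: m=2, d=3, a=1
  k=4: m=1, d=4, a=1
  k=5: m=3, d=1, a=6
d=1 and a=2a₀=6 at k=5, so the next step gives (m, d) = (3, 4) again — its k=1 value — and the period has length 5.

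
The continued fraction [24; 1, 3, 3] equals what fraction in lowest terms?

322/13

Fold from the inside: start with 3/1.
  3 + 1/3 = 10/3
  1 + 3/10 = 13/10
  24 + 10/13 = 322/13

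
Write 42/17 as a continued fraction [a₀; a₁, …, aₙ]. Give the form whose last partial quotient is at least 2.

42 = 2×17 + 8
17 = 2×8 + 1
8 = 8×1 + 0  (stop)
So 42/17 = [2; 2, 8].

[2; 2, 8]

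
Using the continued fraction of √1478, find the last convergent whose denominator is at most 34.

346/9

√1478 = [38; 2, 4, 38, 4, 2, 76, …] (period length 6).
Convergents:
  p_0/q_0 = 38/1
  p_1/q_1 = 77/2
  p_2/q_2 = 346/9
  p_3/q_3 = 13225/344
q_2 = 9 ≤ 34 < 344 = q_3, so the answer is 346/9.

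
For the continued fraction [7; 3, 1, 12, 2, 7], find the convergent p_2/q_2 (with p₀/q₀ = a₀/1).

Using pₖ = aₖpₖ₋₁ + pₖ₋₂, qₖ = aₖqₖ₋₁ + qₖ₋₂ (with p₋₁=1, p₋₂=0, q₋₁=0, q₋₂=1):
  k=0: a=7, p=7, q=1
  k=1: a=3, p=22, q=3
  k=2: a=1, p=29, q=4

29/4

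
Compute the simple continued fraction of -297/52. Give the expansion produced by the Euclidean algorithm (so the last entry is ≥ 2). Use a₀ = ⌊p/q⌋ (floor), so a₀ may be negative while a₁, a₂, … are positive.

-297 = -6×52 + 15
52 = 3×15 + 7
15 = 2×7 + 1
7 = 7×1 + 0  (stop)
So -297/52 = [-6; 3, 2, 7].

[-6; 3, 2, 7]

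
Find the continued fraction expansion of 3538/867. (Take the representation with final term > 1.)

3538 = 4×867 + 70
867 = 12×70 + 27
70 = 2×27 + 16
27 = 1×16 + 11
16 = 1×11 + 5
11 = 2×5 + 1
5 = 5×1 + 0  (stop)
So 3538/867 = [4; 12, 2, 1, 1, 2, 5].

[4; 12, 2, 1, 1, 2, 5]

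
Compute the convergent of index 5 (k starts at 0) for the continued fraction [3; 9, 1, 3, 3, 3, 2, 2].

1303/420

Using pₖ = aₖpₖ₋₁ + pₖ₋₂, qₖ = aₖqₖ₋₁ + qₖ₋₂ (with p₋₁=1, p₋₂=0, q₋₁=0, q₋₂=1):
  k=0: a=3, p=3, q=1
  k=1: a=9, p=28, q=9
  k=2: a=1, p=31, q=10
  k=3: a=3, p=121, q=39
  k=4: a=3, p=394, q=127
  k=5: a=3, p=1303, q=420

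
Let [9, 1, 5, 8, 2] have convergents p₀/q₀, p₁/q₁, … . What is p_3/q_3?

482/49

Using pₖ = aₖpₖ₋₁ + pₖ₋₂, qₖ = aₖqₖ₋₁ + qₖ₋₂ (with p₋₁=1, p₋₂=0, q₋₁=0, q₋₂=1):
  k=0: a=9, p=9, q=1
  k=1: a=1, p=10, q=1
  k=2: a=5, p=59, q=6
  k=3: a=8, p=482, q=49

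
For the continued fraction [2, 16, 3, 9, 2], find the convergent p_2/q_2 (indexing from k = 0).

101/49

Using pₖ = aₖpₖ₋₁ + pₖ₋₂, qₖ = aₖqₖ₋₁ + qₖ₋₂ (with p₋₁=1, p₋₂=0, q₋₁=0, q₋₂=1):
  k=0: a=2, p=2, q=1
  k=1: a=16, p=33, q=16
  k=2: a=3, p=101, q=49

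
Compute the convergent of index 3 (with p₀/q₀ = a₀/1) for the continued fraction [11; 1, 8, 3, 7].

333/28

Using pₖ = aₖpₖ₋₁ + pₖ₋₂, qₖ = aₖqₖ₋₁ + qₖ₋₂ (with p₋₁=1, p₋₂=0, q₋₁=0, q₋₂=1):
  k=0: a=11, p=11, q=1
  k=1: a=1, p=12, q=1
  k=2: a=8, p=107, q=9
  k=3: a=3, p=333, q=28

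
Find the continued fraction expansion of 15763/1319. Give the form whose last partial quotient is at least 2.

15763 = 11·1319 + 1254
1319 = 1·1254 + 65
1254 = 19·65 + 19
65 = 3·19 + 8
19 = 2·8 + 3
8 = 2·3 + 2
3 = 1·2 + 1
2 = 2·1 + 0  (stop)
So 15763/1319 = [11; 1, 19, 3, 2, 2, 1, 2].

[11; 1, 19, 3, 2, 2, 1, 2]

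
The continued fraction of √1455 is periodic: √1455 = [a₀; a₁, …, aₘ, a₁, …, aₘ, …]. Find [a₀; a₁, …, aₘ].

[38; 6, 1, 11, 1, 6, 76]

a₀ = ⌊√1455⌋ = 38.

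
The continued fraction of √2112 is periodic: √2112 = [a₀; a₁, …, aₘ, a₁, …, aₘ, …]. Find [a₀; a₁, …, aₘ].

[45; 1, 21, 1, 90]

a₀ = ⌊√2112⌋ = 45.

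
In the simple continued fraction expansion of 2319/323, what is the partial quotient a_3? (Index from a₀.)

2319 = 7·323 + 58   →  a_0 = 7
323 = 5·58 + 33   →  a_1 = 5
58 = 1·33 + 25   →  a_2 = 1
33 = 1·25 + 8   →  a_3 = 1

1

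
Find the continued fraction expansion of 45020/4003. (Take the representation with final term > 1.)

[11; 4, 17, 1, 17, 3]

45020 = 11×4003 + 987
4003 = 4×987 + 55
987 = 17×55 + 52
55 = 1×52 + 3
52 = 17×3 + 1
3 = 3×1 + 0  (stop)
So 45020/4003 = [11; 4, 17, 1, 17, 3].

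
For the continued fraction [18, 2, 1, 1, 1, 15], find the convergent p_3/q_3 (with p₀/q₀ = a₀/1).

92/5

Using pₖ = aₖpₖ₋₁ + pₖ₋₂, qₖ = aₖqₖ₋₁ + qₖ₋₂ (with p₋₁=1, p₋₂=0, q₋₁=0, q₋₂=1):
  k=0: a=18, p=18, q=1
  k=1: a=2, p=37, q=2
  k=2: a=1, p=55, q=3
  k=3: a=1, p=92, q=5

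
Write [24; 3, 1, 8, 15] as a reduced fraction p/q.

12832/529

Using pₖ = aₖpₖ₋₁ + pₖ₋₂ and qₖ = aₖqₖ₋₁ + qₖ₋₂:
  k=0: a=24, p=24, q=1
  k=1: a=3, p=73, q=3
  k=2: a=1, p=97, q=4
  k=3: a=8, p=849, q=35
  k=4: a=15, p=12832, q=529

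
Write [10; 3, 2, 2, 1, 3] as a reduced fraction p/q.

916/89

Using pₖ = aₖpₖ₋₁ + pₖ₋₂ and qₖ = aₖqₖ₋₁ + qₖ₋₂:
  k=0: a=10, p=10, q=1
  k=1: a=3, p=31, q=3
  k=2: a=2, p=72, q=7
  k=3: a=2, p=175, q=17
  k=4: a=1, p=247, q=24
  k=5: a=3, p=916, q=89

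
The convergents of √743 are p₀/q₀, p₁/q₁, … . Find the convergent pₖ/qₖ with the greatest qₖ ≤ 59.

845/31

√743 = [27; 3, 1, 7, 27, 7, 1, 3, 54, …] (period length 8).
Convergents:
  p_0/q_0 = 27/1
  p_1/q_1 = 82/3
  p_2/q_2 = 109/4
  p_3/q_3 = 845/31
  p_4/q_4 = 22924/841
q_3 = 31 ≤ 59 < 841 = q_4, so the answer is 845/31.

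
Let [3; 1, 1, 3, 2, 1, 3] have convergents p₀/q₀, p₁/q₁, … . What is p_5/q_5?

Using pₖ = aₖpₖ₋₁ + pₖ₋₂, qₖ = aₖqₖ₋₁ + qₖ₋₂ (with p₋₁=1, p₋₂=0, q₋₁=0, q₋₂=1):
  k=0: a=3, p=3, q=1
  k=1: a=1, p=4, q=1
  k=2: a=1, p=7, q=2
  k=3: a=3, p=25, q=7
  k=4: a=2, p=57, q=16
  k=5: a=1, p=82, q=23

82/23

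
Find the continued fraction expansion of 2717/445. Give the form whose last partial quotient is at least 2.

[6; 9, 2, 7, 3]

2717 = 6×445 + 47
445 = 9×47 + 22
47 = 2×22 + 3
22 = 7×3 + 1
3 = 3×1 + 0  (stop)
So 2717/445 = [6; 9, 2, 7, 3].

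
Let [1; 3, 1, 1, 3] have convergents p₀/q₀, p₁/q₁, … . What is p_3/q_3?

9/7

Using pₖ = aₖpₖ₋₁ + pₖ₋₂, qₖ = aₖqₖ₋₁ + qₖ₋₂ (with p₋₁=1, p₋₂=0, q₋₁=0, q₋₂=1):
  k=0: a=1, p=1, q=1
  k=1: a=3, p=4, q=3
  k=2: a=1, p=5, q=4
  k=3: a=1, p=9, q=7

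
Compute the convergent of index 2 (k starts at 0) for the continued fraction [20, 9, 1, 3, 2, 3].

201/10

Using pₖ = aₖpₖ₋₁ + pₖ₋₂, qₖ = aₖqₖ₋₁ + qₖ₋₂ (with p₋₁=1, p₋₂=0, q₋₁=0, q₋₂=1):
  k=0: a=20, p=20, q=1
  k=1: a=9, p=181, q=9
  k=2: a=1, p=201, q=10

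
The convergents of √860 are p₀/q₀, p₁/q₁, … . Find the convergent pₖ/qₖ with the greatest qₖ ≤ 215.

√860 = [29; 3, 14, 3, 58, …] (period length 4).
Convergents:
  p_0/q_0 = 29/1
  p_1/q_1 = 88/3
  p_2/q_2 = 1261/43
  p_3/q_3 = 3871/132
  p_4/q_4 = 225779/7699
q_3 = 132 ≤ 215 < 7699 = q_4, so the answer is 3871/132.

3871/132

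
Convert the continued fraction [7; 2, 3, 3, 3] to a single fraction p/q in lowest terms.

Using pₖ = aₖpₖ₋₁ + pₖ₋₂ and qₖ = aₖqₖ₋₁ + qₖ₋₂:
  k=0: a=7, p=7, q=1
  k=1: a=2, p=15, q=2
  k=2: a=3, p=52, q=7
  k=3: a=3, p=171, q=23
  k=4: a=3, p=565, q=76

565/76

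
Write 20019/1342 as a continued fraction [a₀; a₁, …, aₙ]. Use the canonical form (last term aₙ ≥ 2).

20019 = 14×1342 + 1231
1342 = 1×1231 + 111
1231 = 11×111 + 10
111 = 11×10 + 1
10 = 10×1 + 0  (stop)
So 20019/1342 = [14; 1, 11, 11, 10].

[14; 1, 11, 11, 10]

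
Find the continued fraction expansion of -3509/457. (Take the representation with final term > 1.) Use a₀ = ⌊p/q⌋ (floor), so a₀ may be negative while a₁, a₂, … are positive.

-3509 = -8*457 + 147
457 = 3*147 + 16
147 = 9*16 + 3
16 = 5*3 + 1
3 = 3*1 + 0  (stop)
So -3509/457 = [-8; 3, 9, 5, 3].

[-8; 3, 9, 5, 3]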